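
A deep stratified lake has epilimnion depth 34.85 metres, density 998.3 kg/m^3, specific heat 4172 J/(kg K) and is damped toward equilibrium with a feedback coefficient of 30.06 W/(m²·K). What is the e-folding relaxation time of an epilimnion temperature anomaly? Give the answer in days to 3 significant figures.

Areal heat capacity C = ρ c_p D = 998.3 × 4172 × 34.85 = 1.45×10^8 J/(m^2 K).
Relaxation time τ = C / λ = 1.45×10^8 / 30.06 = 4.83×10^6 s.
In days: 4.83×10^6 s / (86400 s/day) = 55.9 days.

55.9 days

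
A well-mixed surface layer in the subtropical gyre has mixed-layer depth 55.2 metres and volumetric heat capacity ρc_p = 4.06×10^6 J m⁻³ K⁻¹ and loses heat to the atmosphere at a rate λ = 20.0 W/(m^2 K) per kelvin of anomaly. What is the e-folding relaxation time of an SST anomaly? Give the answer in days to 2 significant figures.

Areal heat capacity C = ρc_p × D = 4.06×10^6 × 55.2 = 2.24×10^8 J m⁻² K⁻¹.
Relaxation time τ = C / λ = 2.24×10^8 / 20.0 = 1.12×10^7 s.
In days: 1.12×10^7 s / (86400 s/day) = 130 days.

130 days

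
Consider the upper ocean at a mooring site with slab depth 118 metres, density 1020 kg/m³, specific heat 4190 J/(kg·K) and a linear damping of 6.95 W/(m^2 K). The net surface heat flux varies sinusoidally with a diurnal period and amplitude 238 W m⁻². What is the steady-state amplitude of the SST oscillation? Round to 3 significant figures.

Areal heat capacity C = ρ c_p D = 1020 × 4190 × 118 = 5.04×10^8 J/(m^2 K).
Angular frequency ω = 2π / T = 2π / 86400 s = 7.27×10^-5 s⁻¹.
√((Cω)² + λ²) = √((36700)² + 6.95²) = 36700 W/(m²·K).
Amplitude A = F₀ / √((Cω)²+λ²) = 238 / 36700 = 0.00649 K.

0.00649 K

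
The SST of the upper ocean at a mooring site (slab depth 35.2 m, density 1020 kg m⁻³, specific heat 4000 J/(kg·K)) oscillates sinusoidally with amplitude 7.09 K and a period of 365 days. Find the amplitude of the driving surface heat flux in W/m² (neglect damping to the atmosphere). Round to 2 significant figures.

200

Areal heat capacity C = ρ c_p D = 1020 × 4000 × 35.2 = 1.44×10^8 J/(m²·K).
ω = 2π / 3.15×10^7 s = 1.99×10^-7 s⁻¹.
Cω = 1.44×10^8 × 1.99×10^-7 = 28.6 W/(m²·K).
F₀ = A × Cω = 7.09 × 28.6 = 203 W/m².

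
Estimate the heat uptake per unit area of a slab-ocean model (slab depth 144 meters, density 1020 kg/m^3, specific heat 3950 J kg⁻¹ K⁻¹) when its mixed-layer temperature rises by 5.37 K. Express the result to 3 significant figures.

Areal heat capacity C = ρ c_p D = 1020 × 3950 × 144 = 5.80×10^8 J/(m^2 K).
ΔQ = C ΔT = 5.80×10^8 × 5.37 = 3.12×10^9 J/m².

3.12×10^9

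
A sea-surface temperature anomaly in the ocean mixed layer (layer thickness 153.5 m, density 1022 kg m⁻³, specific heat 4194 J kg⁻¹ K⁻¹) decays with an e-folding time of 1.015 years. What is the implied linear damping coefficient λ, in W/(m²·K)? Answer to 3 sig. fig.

Areal heat capacity C = ρ c_p D = 1022 × 4194 × 153.5 = 6.58×10^8 J/(m^2 K).
τ = 1.015 years = 3.20×10^7 s.
λ = C / τ = 6.58×10^8 / 3.20×10^7 = 20.5 W/(m²·K).

20.5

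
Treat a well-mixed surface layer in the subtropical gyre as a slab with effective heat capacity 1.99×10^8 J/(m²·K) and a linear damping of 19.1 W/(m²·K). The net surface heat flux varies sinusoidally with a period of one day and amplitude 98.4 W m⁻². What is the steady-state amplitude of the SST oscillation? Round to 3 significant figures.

0.00680 K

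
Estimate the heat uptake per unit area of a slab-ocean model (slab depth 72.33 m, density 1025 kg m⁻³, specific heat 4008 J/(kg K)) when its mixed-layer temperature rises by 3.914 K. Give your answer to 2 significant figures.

Areal heat capacity C = ρ c_p D = 1025 × 4008 × 72.33 = 2.97×10^8 J/(m^2 K).
ΔQ = C ΔT = 2.97×10^8 × 3.914 = 1.16×10^9 J/m².

1.2×10^9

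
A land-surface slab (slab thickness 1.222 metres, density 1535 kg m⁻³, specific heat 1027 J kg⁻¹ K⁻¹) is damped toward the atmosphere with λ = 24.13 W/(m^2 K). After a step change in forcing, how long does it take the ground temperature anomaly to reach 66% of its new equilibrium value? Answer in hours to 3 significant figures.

23.9 hours

Areal heat capacity C = ρ c_p D = 1535 × 1027 × 1.222 = 1.93×10^6 J/(m^2 K).
τ = C / λ = 1.93×10^6 / 24.13 = 79800 s.
Fraction reached: 1 − e^(−t/τ) = 0.66 ⇒ t = −τ ln(1 − 0.66) = τ × 1.08.
t = 86100 s = 23.9 hours.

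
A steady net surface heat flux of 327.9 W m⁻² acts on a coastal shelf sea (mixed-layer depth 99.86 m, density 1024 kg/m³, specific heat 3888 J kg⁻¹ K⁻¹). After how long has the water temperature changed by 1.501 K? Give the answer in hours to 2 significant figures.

510 hours

Areal heat capacity C = ρ c_p D = 1024 × 3888 × 99.86 = 3.98×10^8 J/(m^2 K).
Time required: Δt = C ΔT / F = 3.98×10^8 × 1.501 / 327.9 = 1.82×10^6 s.
In hours: 1.82×10^6 s / (3600 s/hour) = 506 hours.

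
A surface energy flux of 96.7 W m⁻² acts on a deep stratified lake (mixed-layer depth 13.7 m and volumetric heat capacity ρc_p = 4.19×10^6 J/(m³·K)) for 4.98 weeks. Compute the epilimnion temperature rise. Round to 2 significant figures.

Areal heat capacity C = ρc_p × D = 4.19×10^6 × 13.7 = 5.74×10^7 J m⁻² K⁻¹.
Net heat input Q = F Δt = 96.7 × (4.98 weeks × 6.048×10^5 s/week) = 2.91×10^8 J/m².
ΔT = Q / C = 2.91×10^8 / 5.74×10^7 = 5.07 K.

5.1 K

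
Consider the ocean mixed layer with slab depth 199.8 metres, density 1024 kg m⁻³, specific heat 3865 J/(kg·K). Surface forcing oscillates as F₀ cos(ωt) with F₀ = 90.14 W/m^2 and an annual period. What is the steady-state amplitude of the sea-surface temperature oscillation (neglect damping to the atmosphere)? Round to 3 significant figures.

Areal heat capacity C = ρ c_p D = 1024 × 3865 × 199.8 = 7.91×10^8 J/(m²·K).
Angular frequency ω = 2π / T = 2π / 3.15×10^7 s = 1.99×10^-7 s⁻¹.
Cω = 7.91×10^8 × 1.99×10^-7 = 158 W/(m²·K).
Amplitude A = F₀ / (Cω) = 90.14 / 158 = 0.572 K.

0.572 K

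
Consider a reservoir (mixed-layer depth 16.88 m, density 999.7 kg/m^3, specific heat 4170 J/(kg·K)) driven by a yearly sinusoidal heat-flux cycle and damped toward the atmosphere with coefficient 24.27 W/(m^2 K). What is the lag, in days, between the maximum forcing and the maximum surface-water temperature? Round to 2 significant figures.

30 days

Areal heat capacity C = ρ c_p D = 999.7 × 4170 × 16.88 = 7.04×10^7 J/(m^2 K).
ω = 2π / 3.15×10^7 s = 1.99×10^-7 s⁻¹.
Phase lag φ = arctan(Cω/λ) = arctan(14.0/24.27) = 0.524 rad.
Time lag = φ / ω = 0.524 / 1.99×10^-7 = 2.63×10^6 s = 30.4 days.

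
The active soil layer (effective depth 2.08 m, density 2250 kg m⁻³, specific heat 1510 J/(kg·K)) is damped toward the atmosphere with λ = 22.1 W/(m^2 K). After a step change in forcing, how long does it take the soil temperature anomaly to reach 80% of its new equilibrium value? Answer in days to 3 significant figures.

5.96 days

Areal heat capacity C = ρ c_p D = 2250 × 1510 × 2.08 = 7.07×10^6 J/(m²·K).
τ = C / λ = 7.07×10^6 / 22.1 = 3.20×10^5 s.
Fraction reached: 1 − e^(−t/τ) = 0.80 ⇒ t = −τ ln(1 − 0.80) = τ × 1.61.
t = 5.15×10^5 s = 5.96 days.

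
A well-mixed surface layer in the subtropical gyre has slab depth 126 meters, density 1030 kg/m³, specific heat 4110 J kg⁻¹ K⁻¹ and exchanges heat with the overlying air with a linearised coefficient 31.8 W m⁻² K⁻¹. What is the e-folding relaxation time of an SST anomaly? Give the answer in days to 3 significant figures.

194 days

Areal heat capacity C = ρ c_p D = 1030 × 4110 × 126 = 5.33×10^8 J/(m²·K).
Relaxation time τ = C / λ = 5.33×10^8 / 31.8 = 1.68×10^7 s.
In days: 1.68×10^7 s / (86400 s/day) = 194 days.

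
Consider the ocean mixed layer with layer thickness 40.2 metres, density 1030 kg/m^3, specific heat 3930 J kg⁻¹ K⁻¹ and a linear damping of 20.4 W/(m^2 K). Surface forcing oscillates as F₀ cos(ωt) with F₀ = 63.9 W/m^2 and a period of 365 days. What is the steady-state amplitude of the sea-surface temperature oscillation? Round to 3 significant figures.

1.67 K

Areal heat capacity C = ρ c_p D = 1030 × 3930 × 40.2 = 1.63×10^8 J/(m^2 K).
Angular frequency ω = 2π / T = 2π / 3.15×10^7 s = 1.99×10^-7 s⁻¹.
√((Cω)² + λ²) = √((32.4)² + 20.4²) = 38.3 W/(m²·K).
Amplitude A = F₀ / √((Cω)²+λ²) = 63.9 / 38.3 = 1.67 K.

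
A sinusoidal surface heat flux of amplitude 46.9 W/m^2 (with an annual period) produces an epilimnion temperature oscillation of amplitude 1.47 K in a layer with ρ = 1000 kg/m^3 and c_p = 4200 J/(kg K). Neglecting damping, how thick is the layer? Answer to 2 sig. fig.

ω = 2π / 3.15×10^7 s = 1.99×10^-7 s⁻¹.
Required C = F₀ / (A ω) = 46.9 / (1.47 × 1.99×10^-7) = 1.60×10^8 J/(m²·K).
D = C / (ρ c_p) = 1.60×10^8 / (1000 × 4200) = 38.1 m.

38 m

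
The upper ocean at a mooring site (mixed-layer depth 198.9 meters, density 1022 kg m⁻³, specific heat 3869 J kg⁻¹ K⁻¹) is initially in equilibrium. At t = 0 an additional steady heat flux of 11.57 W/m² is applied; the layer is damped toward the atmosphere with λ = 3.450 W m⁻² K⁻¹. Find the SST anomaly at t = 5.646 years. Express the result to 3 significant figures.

1.82 K

Areal heat capacity C = ρ c_p D = 1022 × 3869 × 198.9 = 7.86×10^8 J/(m²·K).
τ = C / λ = 7.86×10^8 / 3.450 = 2.28×10^8 s.
Equilibrium anomaly ΔT_eq = F / λ = 11.57 / 3.450 = 3.35 K.
t = 5.646 years = 1.78×10^8 s, so t/τ = 0.782.
ΔT(t) = ΔT_eq (1 − e^(−t/τ)) = 3.35 × (1 − e^−0.782) = 1.82 K.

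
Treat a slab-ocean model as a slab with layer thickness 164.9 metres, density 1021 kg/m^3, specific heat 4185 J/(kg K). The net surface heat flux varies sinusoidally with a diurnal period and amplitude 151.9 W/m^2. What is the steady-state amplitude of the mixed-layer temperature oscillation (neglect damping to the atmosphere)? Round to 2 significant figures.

Areal heat capacity C = ρ c_p D = 1021 × 4185 × 164.9 = 7.05×10^8 J/(m^2 K).
Angular frequency ω = 2π / T = 2π / 86400 s = 7.27×10^-5 s⁻¹.
Cω = 7.05×10^8 × 7.27×10^-5 = 51200 W/(m²·K).
Amplitude A = F₀ / (Cω) = 151.9 / 51200 = 0.00296 K.

0.0030 K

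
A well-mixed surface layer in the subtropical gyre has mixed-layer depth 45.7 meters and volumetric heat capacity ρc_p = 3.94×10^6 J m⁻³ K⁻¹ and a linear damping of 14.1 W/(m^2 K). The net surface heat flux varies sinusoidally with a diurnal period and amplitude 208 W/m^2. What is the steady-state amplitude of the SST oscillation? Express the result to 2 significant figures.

0.016 K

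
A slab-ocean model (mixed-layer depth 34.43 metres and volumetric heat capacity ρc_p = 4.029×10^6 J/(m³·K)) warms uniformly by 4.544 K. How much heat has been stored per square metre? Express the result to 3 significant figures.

Areal heat capacity C = ρc_p × D = 4.029×10^6 × 34.43 = 1.39×10^8 J m⁻² K⁻¹.
ΔQ = C ΔT = 1.39×10^8 × 4.544 = 6.30×10^8 J/m².

6.30×10^8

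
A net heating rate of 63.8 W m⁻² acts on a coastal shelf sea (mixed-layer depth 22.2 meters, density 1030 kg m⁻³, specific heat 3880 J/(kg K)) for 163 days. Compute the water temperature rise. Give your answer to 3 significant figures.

10.1 K

Areal heat capacity C = ρ c_p D = 1030 × 3880 × 22.2 = 8.87×10^7 J/(m²·K).
Net heat input Q = F Δt = 63.8 × (163 days × 86400 s/day) = 8.99×10^8 J/m².
ΔT = Q / C = 8.99×10^8 / 8.87×10^7 = 10.1 K.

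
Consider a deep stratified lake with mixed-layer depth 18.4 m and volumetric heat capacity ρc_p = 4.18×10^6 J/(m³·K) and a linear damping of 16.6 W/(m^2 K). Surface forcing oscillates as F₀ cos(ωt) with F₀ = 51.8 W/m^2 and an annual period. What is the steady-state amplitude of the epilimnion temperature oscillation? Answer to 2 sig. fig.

Areal heat capacity C = ρc_p × D = 4.18×10^6 × 18.4 = 7.69×10^7 J/(m²·K).
Angular frequency ω = 2π / T = 2π / 3.15×10^7 s = 1.99×10^-7 s⁻¹.
√((Cω)² + λ²) = √((15.3)² + 16.6²) = 22.6 W/(m²·K).
Amplitude A = F₀ / √((Cω)²+λ²) = 51.8 / 22.6 = 2.29 K.

2.3 K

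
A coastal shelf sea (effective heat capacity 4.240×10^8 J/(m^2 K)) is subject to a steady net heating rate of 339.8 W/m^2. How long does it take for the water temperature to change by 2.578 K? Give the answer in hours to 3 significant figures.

Areal heat capacity C = 4.240×10^8 J/(m^2 K) (given).
Time required: Δt = C ΔT / F = 4.24×10^8 × 2.578 / 339.8 = 3.22×10^6 s.
In hours: 3.22×10^6 s / (3600 s/hour) = 894 hours.

894 hours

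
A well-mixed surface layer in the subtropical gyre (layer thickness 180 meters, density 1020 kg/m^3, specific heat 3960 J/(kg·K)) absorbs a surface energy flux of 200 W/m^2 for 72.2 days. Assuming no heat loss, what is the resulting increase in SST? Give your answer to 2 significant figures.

Areal heat capacity C = ρ c_p D = 1020 × 3960 × 180 = 7.27×10^8 J/(m^2 K).
Net heat input Q = F Δt = 200 × (72.2 days × 86400 s/day) = 1.25×10^9 J/m².
ΔT = Q / C = 1.25×10^9 / 7.27×10^8 = 1.72 K.

1.7 K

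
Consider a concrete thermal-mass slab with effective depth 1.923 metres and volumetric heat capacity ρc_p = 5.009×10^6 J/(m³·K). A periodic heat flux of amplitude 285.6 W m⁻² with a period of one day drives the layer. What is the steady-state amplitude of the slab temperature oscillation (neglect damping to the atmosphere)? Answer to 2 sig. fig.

0.41 K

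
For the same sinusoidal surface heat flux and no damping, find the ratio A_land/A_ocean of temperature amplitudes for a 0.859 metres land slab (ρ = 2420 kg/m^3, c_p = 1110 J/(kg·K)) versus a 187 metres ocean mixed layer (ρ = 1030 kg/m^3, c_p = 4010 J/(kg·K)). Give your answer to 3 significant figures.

C_ocean = 1030 × 4010 × 187 = 7.72×10^8 J/(m²·K).
C_land = 2420 × 1110 × 0.859 = 2.31×10^6 J/(m²·K).
Undamped amplitude ∝ 1/C, so A_land/A_ocean = C_ocean/C_land = 335.

335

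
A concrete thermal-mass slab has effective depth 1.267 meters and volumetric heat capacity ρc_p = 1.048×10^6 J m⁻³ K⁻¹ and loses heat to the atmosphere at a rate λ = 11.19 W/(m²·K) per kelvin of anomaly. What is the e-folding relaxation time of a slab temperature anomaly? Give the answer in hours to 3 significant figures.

33.0 hours

Areal heat capacity C = ρc_p × D = 1.048×10^6 × 1.267 = 1.33×10^6 J m⁻² K⁻¹.
Relaxation time τ = C / λ = 1.33×10^6 / 11.19 = 1.19×10^5 s.
In hours: 1.19×10^5 s / (3600 s/hour) = 33.0 hours.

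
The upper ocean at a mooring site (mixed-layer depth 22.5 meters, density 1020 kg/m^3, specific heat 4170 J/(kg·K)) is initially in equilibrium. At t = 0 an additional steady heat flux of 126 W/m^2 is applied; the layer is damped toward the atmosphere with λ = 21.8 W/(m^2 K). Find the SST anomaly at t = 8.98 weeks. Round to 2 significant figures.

Areal heat capacity C = ρ c_p D = 1020 × 4170 × 22.5 = 9.57×10^7 J/(m²·K).
τ = C / λ = 9.57×10^7 / 21.8 = 4.39×10^6 s.
Equilibrium anomaly ΔT_eq = F / λ = 126 / 21.8 = 5.78 K.
t = 8.98 weeks = 5.43×10^6 s, so t/τ = 1.24.
ΔT(t) = ΔT_eq (1 − e^(−t/τ)) = 5.78 × (1 − e^−1.24) = 4.10 K.

4.1 K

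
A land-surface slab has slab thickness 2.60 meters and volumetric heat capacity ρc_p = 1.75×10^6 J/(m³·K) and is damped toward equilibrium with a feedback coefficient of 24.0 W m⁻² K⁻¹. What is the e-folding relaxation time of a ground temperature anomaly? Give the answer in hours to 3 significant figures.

Areal heat capacity C = ρc_p × D = 1.75×10^6 × 2.60 = 4.55×10^6 J/(m^2 K).
Relaxation time τ = C / λ = 4.55×10^6 / 24.0 = 1.90×10^5 s.
In hours: 1.90×10^5 s / (3600 s/hour) = 52.7 hours.

52.7 hours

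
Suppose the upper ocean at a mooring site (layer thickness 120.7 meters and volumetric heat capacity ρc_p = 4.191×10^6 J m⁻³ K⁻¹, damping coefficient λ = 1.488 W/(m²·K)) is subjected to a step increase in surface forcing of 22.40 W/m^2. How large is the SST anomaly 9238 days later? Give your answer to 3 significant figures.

Areal heat capacity C = ρc_p × D = 4.191×10^6 × 120.7 = 5.06×10^8 J/(m²·K).
τ = C / λ = 5.06×10^8 / 1.488 = 3.40×10^8 s.
Equilibrium anomaly ΔT_eq = F / λ = 22.40 / 1.488 = 15.1 K.
t = 9238 days = 7.98×10^8 s, so t/τ = 2.35.
ΔT(t) = ΔT_eq (1 − e^(−t/τ)) = 15.1 × (1 − e^−2.35) = 13.6 K.

13.6 K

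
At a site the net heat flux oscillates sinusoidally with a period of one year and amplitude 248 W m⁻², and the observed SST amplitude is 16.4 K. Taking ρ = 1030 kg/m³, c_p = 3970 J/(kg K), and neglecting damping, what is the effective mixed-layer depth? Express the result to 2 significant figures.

19 m

ω = 2π / 3.15×10^7 s = 1.99×10^-7 s⁻¹.
Required C = F₀ / (A ω) = 248 / (16.4 × 1.99×10^-7) = 7.59×10^7 J/(m²·K).
D = C / (ρ c_p) = 7.59×10^7 / (1030 × 3970) = 18.6 m.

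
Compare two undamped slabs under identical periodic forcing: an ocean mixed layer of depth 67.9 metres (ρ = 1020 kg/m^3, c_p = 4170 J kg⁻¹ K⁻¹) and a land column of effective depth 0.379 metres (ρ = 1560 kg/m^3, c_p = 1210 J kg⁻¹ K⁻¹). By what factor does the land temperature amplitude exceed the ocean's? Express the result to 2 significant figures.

400

C_ocean = 1020 × 4170 × 67.9 = 2.89×10^8 J/(m²·K).
C_land = 1560 × 1210 × 0.379 = 7.15×10^5 J/(m²·K).
Undamped amplitude ∝ 1/C, so A_land/A_ocean = C_ocean/C_land = 404.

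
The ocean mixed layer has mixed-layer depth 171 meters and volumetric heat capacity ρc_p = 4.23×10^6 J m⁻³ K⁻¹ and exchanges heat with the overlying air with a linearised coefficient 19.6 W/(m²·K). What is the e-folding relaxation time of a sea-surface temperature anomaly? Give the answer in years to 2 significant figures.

1.2 years

Areal heat capacity C = ρc_p × D = 4.23×10^6 × 171 = 7.23×10^8 J m⁻² K⁻¹.
Relaxation time τ = C / λ = 7.23×10^8 / 19.6 = 3.69×10^7 s.
In years: 3.69×10^7 s / (3.156×10^7 s/year) = 1.17 years.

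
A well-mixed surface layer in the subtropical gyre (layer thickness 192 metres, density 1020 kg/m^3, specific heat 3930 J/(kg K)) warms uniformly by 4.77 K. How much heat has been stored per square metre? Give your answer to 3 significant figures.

3.67×10^9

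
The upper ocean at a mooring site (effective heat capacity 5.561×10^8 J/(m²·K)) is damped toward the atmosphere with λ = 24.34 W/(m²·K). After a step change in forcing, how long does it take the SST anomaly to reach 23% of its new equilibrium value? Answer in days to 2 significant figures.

69 days

Areal heat capacity C = 5.561×10^8 J/(m²·K) (given).
τ = C / λ = 5.56×10^8 / 24.34 = 2.28×10^7 s.
Fraction reached: 1 − e^(−t/τ) = 0.23 ⇒ t = −τ ln(1 − 0.23) = τ × 0.261.
t = 5.97×10^6 s = 69.1 days.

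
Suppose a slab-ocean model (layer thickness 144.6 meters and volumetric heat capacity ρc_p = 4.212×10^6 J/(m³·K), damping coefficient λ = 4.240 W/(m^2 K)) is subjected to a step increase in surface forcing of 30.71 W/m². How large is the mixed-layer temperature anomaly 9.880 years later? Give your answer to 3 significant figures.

6.42 K

Areal heat capacity C = ρc_p × D = 4.212×10^6 × 144.6 = 6.09×10^8 J/(m^2 K).
τ = C / λ = 6.09×10^8 / 4.240 = 1.44×10^8 s.
Equilibrium anomaly ΔT_eq = F / λ = 30.71 / 4.240 = 7.24 K.
t = 9.880 years = 3.12×10^8 s, so t/τ = 2.17.
ΔT(t) = ΔT_eq (1 − e^(−t/τ)) = 7.24 × (1 − e^−2.17) = 6.42 K.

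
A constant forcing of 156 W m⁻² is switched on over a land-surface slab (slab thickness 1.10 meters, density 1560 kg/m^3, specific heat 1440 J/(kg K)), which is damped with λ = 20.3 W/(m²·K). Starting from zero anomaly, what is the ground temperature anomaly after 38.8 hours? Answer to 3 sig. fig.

5.25 K

Areal heat capacity C = ρ c_p D = 1560 × 1440 × 1.10 = 2.47×10^6 J m⁻² K⁻¹.
τ = C / λ = 2.47×10^6 / 20.3 = 1.22×10^5 s.
Equilibrium anomaly ΔT_eq = F / λ = 156 / 20.3 = 7.68 K.
t = 38.8 hours = 1.40×10^5 s, so t/τ = 1.15.
ΔT(t) = ΔT_eq (1 − e^(−t/τ)) = 7.68 × (1 − e^−1.15) = 5.25 K.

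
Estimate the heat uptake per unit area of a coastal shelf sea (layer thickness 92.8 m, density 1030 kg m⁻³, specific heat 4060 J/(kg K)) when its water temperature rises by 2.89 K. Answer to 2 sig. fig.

1.1×10^9

Areal heat capacity C = ρ c_p D = 1030 × 4060 × 92.8 = 3.88×10^8 J/(m^2 K).
ΔQ = C ΔT = 3.88×10^8 × 2.89 = 1.12×10^9 J/m².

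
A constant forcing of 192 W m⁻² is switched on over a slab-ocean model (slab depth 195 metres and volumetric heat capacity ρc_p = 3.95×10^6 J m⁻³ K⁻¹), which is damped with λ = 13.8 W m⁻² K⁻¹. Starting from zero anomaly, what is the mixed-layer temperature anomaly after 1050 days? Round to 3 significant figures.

Areal heat capacity C = ρc_p × D = 3.95×10^6 × 195 = 7.70×10^8 J m⁻² K⁻¹.
τ = C / λ = 7.70×10^8 / 13.8 = 5.58×10^7 s.
Equilibrium anomaly ΔT_eq = F / λ = 192 / 13.8 = 13.9 K.
t = 1050 days = 9.07×10^7 s, so t/τ = 1.63.
ΔT(t) = ΔT_eq (1 − e^(−t/τ)) = 13.9 × (1 − e^−1.63) = 11.2 K.

11.2 K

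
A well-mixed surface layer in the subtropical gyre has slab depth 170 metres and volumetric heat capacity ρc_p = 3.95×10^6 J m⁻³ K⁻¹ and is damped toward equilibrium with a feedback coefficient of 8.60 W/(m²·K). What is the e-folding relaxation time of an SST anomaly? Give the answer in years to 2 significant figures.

Areal heat capacity C = ρc_p × D = 3.95×10^6 × 170 = 6.72×10^8 J/(m^2 K).
Relaxation time τ = C / λ = 6.72×10^8 / 8.60 = 7.81×10^7 s.
In years: 7.81×10^7 s / (3.156×10^7 s/year) = 2.47 years.

2.5 years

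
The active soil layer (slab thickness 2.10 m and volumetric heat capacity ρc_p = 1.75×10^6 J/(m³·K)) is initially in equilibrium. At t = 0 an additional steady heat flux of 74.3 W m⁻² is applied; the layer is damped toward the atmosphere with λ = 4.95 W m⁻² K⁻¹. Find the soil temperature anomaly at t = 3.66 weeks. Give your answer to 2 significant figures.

14 K

Areal heat capacity C = ρc_p × D = 1.75×10^6 × 2.10 = 3.68×10^6 J/(m^2 K).
τ = C / λ = 3.68×10^6 / 4.95 = 7.42×10^5 s.
Equilibrium anomaly ΔT_eq = F / λ = 74.3 / 4.95 = 15.0 K.
t = 3.66 weeks = 2.21×10^6 s, so t/τ = 2.98.
ΔT(t) = ΔT_eq (1 − e^(−t/τ)) = 15.0 × (1 − e^−2.98) = 14.2 K.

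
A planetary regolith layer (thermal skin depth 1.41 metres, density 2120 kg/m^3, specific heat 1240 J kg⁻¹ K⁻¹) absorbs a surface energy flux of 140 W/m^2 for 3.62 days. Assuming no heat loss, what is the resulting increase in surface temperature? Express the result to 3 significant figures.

11.8 K

Areal heat capacity C = ρ c_p D = 2120 × 1240 × 1.41 = 3.71×10^6 J m⁻² K⁻¹.
Net heat input Q = F Δt = 140 × (3.62 days × 86400 s/day) = 4.38×10^7 J/m².
ΔT = Q / C = 4.38×10^7 / 3.71×10^6 = 11.8 K.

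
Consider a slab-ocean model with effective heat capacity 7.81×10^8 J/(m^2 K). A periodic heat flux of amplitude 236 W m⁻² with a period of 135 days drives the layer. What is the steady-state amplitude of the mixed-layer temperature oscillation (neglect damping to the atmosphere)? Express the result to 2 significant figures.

Areal heat capacity C = 7.81×10^8 J/(m^2 K) (given).
Angular frequency ω = 2π / T = 2π / 1.17×10^7 s = 5.39×10^-7 s⁻¹.
Cω = 7.81×10^8 × 5.39×10^-7 = 421 W/(m²·K).
Amplitude A = F₀ / (Cω) = 236 / 421 = 0.561 K.

0.56 K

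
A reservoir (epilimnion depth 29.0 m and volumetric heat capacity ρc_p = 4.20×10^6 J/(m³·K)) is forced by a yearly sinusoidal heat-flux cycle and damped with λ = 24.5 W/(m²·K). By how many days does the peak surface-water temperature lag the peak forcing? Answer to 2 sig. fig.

45 days

Areal heat capacity C = ρc_p × D = 4.20×10^6 × 29.0 = 1.22×10^8 J/(m^2 K).
ω = 2π / 3.15×10^7 s = 1.99×10^-7 s⁻¹.
Phase lag φ = arctan(Cω/λ) = arctan(24.3/24.5) = 0.781 rad.
Time lag = φ / ω = 0.781 / 1.99×10^-7 = 3.92×10^6 s = 45.3 days.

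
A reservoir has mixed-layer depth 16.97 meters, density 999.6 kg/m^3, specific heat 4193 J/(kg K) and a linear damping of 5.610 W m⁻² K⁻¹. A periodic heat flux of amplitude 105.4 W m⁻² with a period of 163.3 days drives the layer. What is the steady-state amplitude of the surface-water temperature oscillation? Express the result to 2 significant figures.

Areal heat capacity C = ρ c_p D = 999.6 × 4193 × 16.97 = 7.11×10^7 J m⁻² K⁻¹.
Angular frequency ω = 2π / T = 2π / 1.41×10^7 s = 4.45×10^-7 s⁻¹.
√((Cω)² + λ²) = √((31.7)² + 5.610²) = 32.2 W/(m²·K).
Amplitude A = F₀ / √((Cω)²+λ²) = 105.4 / 32.2 = 3.28 K.

3.3 K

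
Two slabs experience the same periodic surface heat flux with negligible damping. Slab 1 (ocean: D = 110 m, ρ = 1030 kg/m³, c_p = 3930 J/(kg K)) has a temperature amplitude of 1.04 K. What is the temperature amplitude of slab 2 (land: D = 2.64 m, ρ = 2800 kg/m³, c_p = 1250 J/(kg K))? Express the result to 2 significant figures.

50 K

C_ocean = 4.45×10^8 J/(m²·K); C_land = 9.24×10^6 J/(m²·K).
A ∝ 1/C ⇒ A_land = A_ocean × C_ocean/C_land = 1.04 × 48.2 = 50.1 K.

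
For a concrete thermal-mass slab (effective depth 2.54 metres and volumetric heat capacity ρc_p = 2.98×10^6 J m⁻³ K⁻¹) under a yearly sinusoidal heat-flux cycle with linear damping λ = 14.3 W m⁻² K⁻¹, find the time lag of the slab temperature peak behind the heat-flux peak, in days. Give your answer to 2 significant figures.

Areal heat capacity C = ρc_p × D = 2.98×10^6 × 2.54 = 7.57×10^6 J m⁻² K⁻¹.
ω = 2π / 3.15×10^7 s = 1.99×10^-7 s⁻¹.
Phase lag φ = arctan(Cω/λ) = arctan(1.51/14.3) = 0.105 rad.
Time lag = φ / ω = 0.105 / 1.99×10^-7 = 5.27×10^5 s = 6.10 days.

6.1 days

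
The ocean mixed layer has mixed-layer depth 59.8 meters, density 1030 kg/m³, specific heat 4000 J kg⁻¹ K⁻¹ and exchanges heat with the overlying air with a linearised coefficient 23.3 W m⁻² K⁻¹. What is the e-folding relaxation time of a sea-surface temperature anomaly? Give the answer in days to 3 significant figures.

122 days

Areal heat capacity C = ρ c_p D = 1030 × 4000 × 59.8 = 2.46×10^8 J/(m^2 K).
Relaxation time τ = C / λ = 2.46×10^8 / 23.3 = 1.06×10^7 s.
In days: 1.06×10^7 s / (86400 s/day) = 122 days.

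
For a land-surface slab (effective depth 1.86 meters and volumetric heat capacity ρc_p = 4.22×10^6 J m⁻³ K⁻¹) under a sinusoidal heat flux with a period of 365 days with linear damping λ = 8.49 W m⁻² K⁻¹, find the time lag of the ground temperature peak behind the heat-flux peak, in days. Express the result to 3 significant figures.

Areal heat capacity C = ρc_p × D = 4.22×10^6 × 1.86 = 7.85×10^6 J/(m^2 K).
ω = 2π / 3.15×10^7 s = 1.99×10^-7 s⁻¹.
Phase lag φ = arctan(Cω/λ) = arctan(1.56/8.49) = 0.182 rad.
Time lag = φ / ω = 0.182 / 1.99×10^-7 = 9.14×10^5 s = 10.6 days.

10.6 days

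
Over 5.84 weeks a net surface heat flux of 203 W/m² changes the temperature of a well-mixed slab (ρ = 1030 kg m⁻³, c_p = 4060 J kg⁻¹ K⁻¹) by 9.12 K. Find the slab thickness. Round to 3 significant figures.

Heat input Q = F Δt = 203 × 3.53×10^6 s = 7.17×10^8 J/m².
Required areal heat capacity C = Q / ΔT = 7.86×10^7 J/(m²·K).
Depth D = C / (ρ c_p) = 7.86×10^7 / (1030 × 4060) = 18.8 m.

18.8 m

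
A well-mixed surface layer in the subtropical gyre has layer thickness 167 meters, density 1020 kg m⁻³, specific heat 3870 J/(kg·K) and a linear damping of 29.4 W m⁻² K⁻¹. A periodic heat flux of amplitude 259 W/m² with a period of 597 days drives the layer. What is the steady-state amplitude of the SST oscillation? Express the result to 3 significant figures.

Areal heat capacity C = ρ c_p D = 1020 × 3870 × 167 = 6.59×10^8 J m⁻² K⁻¹.
Angular frequency ω = 2π / T = 2π / 5.16×10^7 s = 1.22×10^-7 s⁻¹.
√((Cω)² + λ²) = √((80.3)² + 29.4²) = 85.5 W/(m²·K).
Amplitude A = F₀ / √((Cω)²+λ²) = 259 / 85.5 = 3.03 K.

3.03 K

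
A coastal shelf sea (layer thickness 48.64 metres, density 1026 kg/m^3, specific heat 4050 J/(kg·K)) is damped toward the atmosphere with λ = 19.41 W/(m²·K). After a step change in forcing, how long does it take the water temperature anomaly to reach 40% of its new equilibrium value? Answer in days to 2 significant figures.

Areal heat capacity C = ρ c_p D = 1026 × 4050 × 48.64 = 2.02×10^8 J/(m²·K).
τ = C / λ = 2.02×10^8 / 19.41 = 1.04×10^7 s.
Fraction reached: 1 − e^(−t/τ) = 0.40 ⇒ t = −τ ln(1 − 0.40) = τ × 0.511.
t = 5.32×10^6 s = 61.6 days.

62 days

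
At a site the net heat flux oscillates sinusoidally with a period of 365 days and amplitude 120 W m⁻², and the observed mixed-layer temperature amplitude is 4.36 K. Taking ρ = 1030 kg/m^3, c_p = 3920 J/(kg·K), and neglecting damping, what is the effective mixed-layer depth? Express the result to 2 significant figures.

ω = 2π / 3.15×10^7 s = 1.99×10^-7 s⁻¹.
Required C = F₀ / (A ω) = 120 / (4.36 × 1.99×10^-7) = 1.38×10^8 J/(m²·K).
D = C / (ρ c_p) = 1.38×10^8 / (1030 × 3920) = 34.2 m.

34 m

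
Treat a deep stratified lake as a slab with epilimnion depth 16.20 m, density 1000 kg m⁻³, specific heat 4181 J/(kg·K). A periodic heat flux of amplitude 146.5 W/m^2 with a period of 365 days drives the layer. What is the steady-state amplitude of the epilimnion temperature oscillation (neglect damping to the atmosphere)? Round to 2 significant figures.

Areal heat capacity C = ρ c_p D = 1000 × 4181 × 16.20 = 6.77×10^7 J/(m^2 K).
Angular frequency ω = 2π / T = 2π / 3.15×10^7 s = 1.99×10^-7 s⁻¹.
Cω = 6.77×10^7 × 1.99×10^-7 = 13.5 W/(m²·K).
Amplitude A = F₀ / (Cω) = 146.5 / 13.5 = 10.9 K.

11 K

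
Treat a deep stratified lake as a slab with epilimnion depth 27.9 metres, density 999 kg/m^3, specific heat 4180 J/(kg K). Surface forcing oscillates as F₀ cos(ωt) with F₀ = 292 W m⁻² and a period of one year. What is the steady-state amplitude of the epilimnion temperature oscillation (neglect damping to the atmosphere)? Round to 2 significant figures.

13 K

Areal heat capacity C = ρ c_p D = 999 × 4180 × 27.9 = 1.17×10^8 J/(m^2 K).
Angular frequency ω = 2π / T = 2π / 3.15×10^7 s = 1.99×10^-7 s⁻¹.
Cω = 1.17×10^8 × 1.99×10^-7 = 23.2 W/(m²·K).
Amplitude A = F₀ / (Cω) = 292 / 23.2 = 12.6 K.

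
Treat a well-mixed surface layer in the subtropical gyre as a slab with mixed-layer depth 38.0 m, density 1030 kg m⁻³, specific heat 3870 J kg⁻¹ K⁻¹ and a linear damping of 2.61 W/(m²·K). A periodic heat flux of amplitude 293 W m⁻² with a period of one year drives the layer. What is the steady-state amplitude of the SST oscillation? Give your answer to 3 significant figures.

Areal heat capacity C = ρ c_p D = 1030 × 3870 × 38.0 = 1.51×10^8 J/(m²·K).
Angular frequency ω = 2π / T = 2π / 3.15×10^7 s = 1.99×10^-7 s⁻¹.
√((Cω)² + λ²) = √((30.2)² + 2.61²) = 30.3 W/(m²·K).
Amplitude A = F₀ / √((Cω)²+λ²) = 293 / 30.3 = 9.67 K.

9.67 K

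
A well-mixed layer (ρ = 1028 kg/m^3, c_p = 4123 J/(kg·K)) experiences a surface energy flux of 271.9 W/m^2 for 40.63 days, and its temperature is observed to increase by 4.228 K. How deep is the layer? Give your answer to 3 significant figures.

53.3 m

Heat input Q = F Δt = 271.9 × 3.51×10^6 s = 9.54×10^8 J/m².
Required areal heat capacity C = Q / ΔT = 2.26×10^8 J/(m²·K).
Depth D = C / (ρ c_p) = 2.26×10^8 / (1028 × 4123) = 53.3 m.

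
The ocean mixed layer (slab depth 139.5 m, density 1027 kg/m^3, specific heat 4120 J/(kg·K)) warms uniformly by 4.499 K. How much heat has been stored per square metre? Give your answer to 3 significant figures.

Areal heat capacity C = ρ c_p D = 1027 × 4120 × 139.5 = 5.90×10^8 J/(m^2 K).
ΔQ = C ΔT = 5.90×10^8 × 4.499 = 2.66×10^9 J/m².

2.66×10^9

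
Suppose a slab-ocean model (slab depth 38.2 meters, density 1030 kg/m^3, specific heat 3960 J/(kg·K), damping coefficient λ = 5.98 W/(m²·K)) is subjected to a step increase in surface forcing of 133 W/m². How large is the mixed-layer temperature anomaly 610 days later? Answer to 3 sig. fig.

Areal heat capacity C = ρ c_p D = 1030 × 3960 × 38.2 = 1.56×10^8 J/(m^2 K).
τ = C / λ = 1.56×10^8 / 5.98 = 2.61×10^7 s.
Equilibrium anomaly ΔT_eq = F / λ = 133 / 5.98 = 22.2 K.
t = 610 days = 5.27×10^7 s, so t/τ = 2.02.
ΔT(t) = ΔT_eq (1 − e^(−t/τ)) = 22.2 × (1 − e^−2.02) = 19.3 K.

19.3 K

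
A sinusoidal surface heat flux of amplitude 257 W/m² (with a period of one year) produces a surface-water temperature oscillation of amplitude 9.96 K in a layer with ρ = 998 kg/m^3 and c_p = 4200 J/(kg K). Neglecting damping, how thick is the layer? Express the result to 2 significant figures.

31 m

ω = 2π / 3.15×10^7 s = 1.99×10^-7 s⁻¹.
Required C = F₀ / (A ω) = 257 / (9.96 × 1.99×10^-7) = 1.30×10^8 J/(m²·K).
D = C / (ρ c_p) = 1.30×10^8 / (998 × 4200) = 30.9 m.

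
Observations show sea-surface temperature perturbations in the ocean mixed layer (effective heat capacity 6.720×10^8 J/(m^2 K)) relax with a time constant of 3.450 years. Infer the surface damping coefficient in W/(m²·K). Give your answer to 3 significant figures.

Areal heat capacity C = 6.720×10^8 J/(m^2 K) (given).
τ = 3.450 years = 1.09×10^8 s.
λ = C / τ = 6.72×10^8 / 1.09×10^8 = 6.17 W/(m²·K).

6.17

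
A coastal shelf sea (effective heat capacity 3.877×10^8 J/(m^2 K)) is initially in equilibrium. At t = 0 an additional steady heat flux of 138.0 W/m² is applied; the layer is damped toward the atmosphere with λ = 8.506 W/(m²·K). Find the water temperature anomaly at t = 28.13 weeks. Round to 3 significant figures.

5.05 K

Areal heat capacity C = 3.877×10^8 J/(m^2 K) (given).
τ = C / λ = 3.88×10^8 / 8.506 = 4.56×10^7 s.
Equilibrium anomaly ΔT_eq = F / λ = 138.0 / 8.506 = 16.2 K.
t = 28.13 weeks = 1.70×10^7 s, so t/τ = 0.373.
ΔT(t) = ΔT_eq (1 − e^(−t/τ)) = 16.2 × (1 − e^−0.373) = 5.05 K.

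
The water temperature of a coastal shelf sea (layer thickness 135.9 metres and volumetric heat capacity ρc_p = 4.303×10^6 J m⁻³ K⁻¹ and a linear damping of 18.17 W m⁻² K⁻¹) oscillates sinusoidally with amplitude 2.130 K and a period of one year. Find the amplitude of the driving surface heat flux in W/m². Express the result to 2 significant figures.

Areal heat capacity C = ρc_p × D = 4.303×10^6 × 135.9 = 5.85×10^8 J/(m^2 K).
ω = 2π / 3.15×10^7 s = 1.99×10^-7 s⁻¹.
√((Cω)² + λ²) = √((117)² + 18.17²) = 118 W/(m²·K).
F₀ = A × √((Cω)²+λ²) = 2.130 × 118 = 251 W/m².

250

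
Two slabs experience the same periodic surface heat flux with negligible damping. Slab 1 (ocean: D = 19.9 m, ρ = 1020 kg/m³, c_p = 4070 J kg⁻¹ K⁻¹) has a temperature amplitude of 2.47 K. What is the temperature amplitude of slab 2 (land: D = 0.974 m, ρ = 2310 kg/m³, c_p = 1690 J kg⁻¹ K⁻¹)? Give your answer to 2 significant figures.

54 K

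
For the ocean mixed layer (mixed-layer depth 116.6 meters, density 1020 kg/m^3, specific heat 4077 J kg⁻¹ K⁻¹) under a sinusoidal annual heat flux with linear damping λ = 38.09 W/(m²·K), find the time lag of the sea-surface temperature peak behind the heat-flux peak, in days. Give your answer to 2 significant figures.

69 days

Areal heat capacity C = ρ c_p D = 1020 × 4077 × 116.6 = 4.85×10^8 J/(m^2 K).
ω = 2π / 3.15×10^7 s = 1.99×10^-7 s⁻¹.
Phase lag φ = arctan(Cω/λ) = arctan(96.6/38.09) = 1.20 rad.
Time lag = φ / ω = 1.20 / 1.99×10^-7 = 6.00×10^6 s = 69.4 days.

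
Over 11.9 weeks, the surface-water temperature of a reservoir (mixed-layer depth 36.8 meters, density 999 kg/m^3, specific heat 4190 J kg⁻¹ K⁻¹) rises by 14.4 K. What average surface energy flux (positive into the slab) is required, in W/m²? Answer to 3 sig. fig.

308

Areal heat capacity C = ρ c_p D = 999 × 4190 × 36.8 = 1.54×10^8 J/(m^2 K).
Required heat per unit area: Q = C ΔT = 1.54×10^8 × 14.4 = 2.22×10^9 J/m².
Flux F = Q / Δt = 2.22×10^9 / 7.20×10^6 s = 308 W/m².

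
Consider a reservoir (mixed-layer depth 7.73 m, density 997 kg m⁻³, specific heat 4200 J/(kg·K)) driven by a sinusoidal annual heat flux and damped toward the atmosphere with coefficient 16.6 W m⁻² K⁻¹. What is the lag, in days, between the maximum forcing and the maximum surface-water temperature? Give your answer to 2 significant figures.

Areal heat capacity C = ρ c_p D = 997 × 4200 × 7.73 = 3.24×10^7 J/(m^2 K).
ω = 2π / 3.15×10^7 s = 1.99×10^-7 s⁻¹.
Phase lag φ = arctan(Cω/λ) = arctan(6.45/16.6) = 0.371 rad.
Time lag = φ / ω = 0.371 / 1.99×10^-7 = 1.86×10^6 s = 21.5 days.

22 days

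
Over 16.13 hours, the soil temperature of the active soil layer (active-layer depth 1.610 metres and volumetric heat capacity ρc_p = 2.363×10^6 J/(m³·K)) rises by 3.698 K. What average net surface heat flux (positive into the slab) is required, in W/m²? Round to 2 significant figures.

Areal heat capacity C = ρc_p × D = 2.363×10^6 × 1.610 = 3.80×10^6 J/(m^2 K).
Required heat per unit area: Q = C ΔT = 3.80×10^6 × 3.698 = 1.41×10^7 J/m².
Flux F = Q / Δt = 1.41×10^7 / 58100 s = 242 W/m².

240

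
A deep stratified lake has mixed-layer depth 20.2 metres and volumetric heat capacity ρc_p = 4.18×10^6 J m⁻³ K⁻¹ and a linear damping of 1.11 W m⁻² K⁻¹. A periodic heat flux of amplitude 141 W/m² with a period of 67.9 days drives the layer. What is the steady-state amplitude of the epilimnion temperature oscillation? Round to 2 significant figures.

Areal heat capacity C = ρc_p × D = 4.18×10^6 × 20.2 = 8.44×10^7 J m⁻² K⁻¹.
Angular frequency ω = 2π / T = 2π / 5.87×10^6 s = 1.07×10^-6 s⁻¹.
√((Cω)² + λ²) = √((90.4)² + 1.11²) = 90.4 W/(m²·K).
Amplitude A = F₀ / √((Cω)²+λ²) = 141 / 90.4 = 1.56 K.

1.6 K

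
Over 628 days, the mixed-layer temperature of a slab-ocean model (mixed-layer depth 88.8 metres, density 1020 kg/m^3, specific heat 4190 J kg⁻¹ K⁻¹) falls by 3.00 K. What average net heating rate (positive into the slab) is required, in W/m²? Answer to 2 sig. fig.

-21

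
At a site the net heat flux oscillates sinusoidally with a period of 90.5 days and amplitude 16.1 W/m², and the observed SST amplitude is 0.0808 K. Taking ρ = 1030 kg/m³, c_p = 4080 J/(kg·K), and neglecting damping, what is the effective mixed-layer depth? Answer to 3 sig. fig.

59.0 m

ω = 2π / 7.82×10^6 s = 8.04×10^-7 s⁻¹.
Required C = F₀ / (A ω) = 16.1 / (0.0808 × 8.04×10^-7) = 2.48×10^8 J/(m²·K).
D = C / (ρ c_p) = 2.48×10^8 / (1030 × 4080) = 59.0 m.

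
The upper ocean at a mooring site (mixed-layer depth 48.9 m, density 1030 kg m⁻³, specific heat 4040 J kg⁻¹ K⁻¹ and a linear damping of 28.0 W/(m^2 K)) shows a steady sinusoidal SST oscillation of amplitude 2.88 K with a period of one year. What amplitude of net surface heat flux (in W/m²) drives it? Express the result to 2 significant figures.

140

Areal heat capacity C = ρ c_p D = 1030 × 4040 × 48.9 = 2.03×10^8 J/(m^2 K).
ω = 2π / 3.15×10^7 s = 1.99×10^-7 s⁻¹.
√((Cω)² + λ²) = √((40.5)² + 28.0²) = 49.3 W/(m²·K).
F₀ = A × √((Cω)²+λ²) = 2.88 × 49.3 = 142 W/m².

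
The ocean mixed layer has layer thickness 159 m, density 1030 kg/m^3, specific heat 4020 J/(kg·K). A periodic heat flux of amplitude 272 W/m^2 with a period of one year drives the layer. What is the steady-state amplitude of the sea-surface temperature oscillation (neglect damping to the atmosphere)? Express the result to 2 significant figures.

2.1 K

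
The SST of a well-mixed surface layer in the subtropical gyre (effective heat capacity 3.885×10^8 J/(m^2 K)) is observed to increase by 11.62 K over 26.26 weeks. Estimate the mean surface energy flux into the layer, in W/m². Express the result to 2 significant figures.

280

Areal heat capacity C = 3.885×10^8 J/(m^2 K) (given).
Required heat per unit area: Q = C ΔT = 3.88×10^8 × 11.62 = 4.51×10^9 J/m².
Flux F = Q / Δt = 4.51×10^9 / 1.59×10^7 s = 284 W/m².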